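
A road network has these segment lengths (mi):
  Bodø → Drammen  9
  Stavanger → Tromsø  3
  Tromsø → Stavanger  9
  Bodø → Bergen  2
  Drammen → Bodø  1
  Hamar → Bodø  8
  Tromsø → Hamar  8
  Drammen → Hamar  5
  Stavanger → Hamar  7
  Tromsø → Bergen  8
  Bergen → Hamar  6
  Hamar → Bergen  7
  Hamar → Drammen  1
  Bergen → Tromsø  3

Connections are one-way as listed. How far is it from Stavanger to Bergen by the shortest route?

Comparing a few candidate routes:
Stavanger-Tromsø-Bergen: 3 + 8 = 11
Stavanger-Hamar-Drammen-Bodø-Bergen: 7 + 1 + 1 + 2 = 11
Stavanger-Hamar-Bergen: 7 + 7 = 14
Stavanger-Tromsø-Hamar-Drammen-Bodø-Bergen: 3 + 8 + 1 + 1 + 2 = 15
Shortest: 11 mi.

11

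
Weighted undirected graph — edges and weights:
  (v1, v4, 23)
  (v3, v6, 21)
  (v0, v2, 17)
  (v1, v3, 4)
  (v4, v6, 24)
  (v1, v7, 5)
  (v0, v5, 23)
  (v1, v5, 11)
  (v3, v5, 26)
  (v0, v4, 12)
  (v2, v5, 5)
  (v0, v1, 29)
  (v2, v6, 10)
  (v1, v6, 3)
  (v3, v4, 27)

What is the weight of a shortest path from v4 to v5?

34

Comparing a few candidate routes:
v4 → v0 → v5: 12 + 23 = 35
v4 → v0 → v2 → v5: 12 + 17 + 5 = 34
v4 → v1 → v5: 23 + 11 = 34
Shortest: 34.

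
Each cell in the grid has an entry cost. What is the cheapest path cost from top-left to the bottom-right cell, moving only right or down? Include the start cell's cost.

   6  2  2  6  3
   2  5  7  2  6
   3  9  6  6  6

Best path: [0,0] → [0,1] → [0,2] → [0,3] → [1,3] → [1,4] → [2,4]
Cost: 6 + 2 + 2 + 6 + 2 + 6 + 6 = 30

30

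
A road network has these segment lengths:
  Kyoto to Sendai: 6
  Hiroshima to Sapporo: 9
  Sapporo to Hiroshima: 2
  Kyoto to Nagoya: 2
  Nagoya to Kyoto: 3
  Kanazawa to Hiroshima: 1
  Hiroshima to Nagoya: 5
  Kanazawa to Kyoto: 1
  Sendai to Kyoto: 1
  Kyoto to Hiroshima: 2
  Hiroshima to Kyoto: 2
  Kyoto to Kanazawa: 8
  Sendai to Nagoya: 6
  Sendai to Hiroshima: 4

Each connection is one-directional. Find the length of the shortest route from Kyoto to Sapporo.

11

Routes from Kyoto to Sapporo:
Kyoto → Hiroshima → Sapporo: 2 + 9 = 11
Kyoto → Kanazawa → Hiroshima → Sapporo: 8 + 1 + 9 = 18
Kyoto → Sendai → Hiroshima → Sapporo: 6 + 4 + 9 = 19
Shortest: 11.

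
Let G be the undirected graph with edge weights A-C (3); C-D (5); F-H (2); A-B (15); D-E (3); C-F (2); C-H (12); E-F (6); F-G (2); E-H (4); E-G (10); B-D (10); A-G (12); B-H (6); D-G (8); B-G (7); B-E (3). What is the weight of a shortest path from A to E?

Some routes from A to E:
A → C → D → E: 3 + 5 + 3 = 11
A → C → F → H → B → E: 3 + 2 + 2 + 6 + 3 = 16
A → C → F → H → E: 3 + 2 + 2 + 4 = 11
A → C → F → E: 3 + 2 + 6 = 11
The minimum is 11.

11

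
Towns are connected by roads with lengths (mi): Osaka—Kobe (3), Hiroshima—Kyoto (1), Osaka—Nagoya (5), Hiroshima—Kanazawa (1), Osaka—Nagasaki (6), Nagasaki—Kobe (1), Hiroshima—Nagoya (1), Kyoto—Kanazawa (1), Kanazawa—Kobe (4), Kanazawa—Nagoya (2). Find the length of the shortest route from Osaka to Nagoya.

5

Comparing a few candidate routes:
Osaka→Kobe→Kanazawa→Kyoto→Hiroshima→Nagoya: 3 + 4 + 1 + 1 + 1 = 10
Osaka→Kobe→Kanazawa→Hiroshima→Nagoya: 3 + 4 + 1 + 1 = 9
Osaka→Nagasaki→Kobe→Kanazawa→Nagoya: 6 + 1 + 4 + 2 = 13
Osaka→Nagoya: 5
Osaka→Kobe→Kanazawa→Nagoya: 3 + 4 + 2 = 9
Osaka→Nagasaki→Kobe→Kanazawa→Hiroshima→Nagoya: 6 + 1 + 4 + 1 + 1 = 13
The minimum is 5 mi.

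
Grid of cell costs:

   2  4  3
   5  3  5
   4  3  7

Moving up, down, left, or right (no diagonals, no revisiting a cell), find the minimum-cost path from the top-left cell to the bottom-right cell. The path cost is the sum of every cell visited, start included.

19

One optimal route is [0,0] → [0,1] → [1,1] → [2,1] → [2,2].
Its cost is 2 + 4 + 3 + 3 + 7 = 19.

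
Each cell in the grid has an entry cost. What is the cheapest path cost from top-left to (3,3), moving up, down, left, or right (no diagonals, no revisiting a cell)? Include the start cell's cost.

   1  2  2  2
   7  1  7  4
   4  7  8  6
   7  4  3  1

18

One optimal route is r0c0 → r0c1 → r0c2 → r0c3 → r1c3 → r2c3 → r3c3.
Its cost is 1 + 2 + 2 + 2 + 4 + 6 + 1 = 18.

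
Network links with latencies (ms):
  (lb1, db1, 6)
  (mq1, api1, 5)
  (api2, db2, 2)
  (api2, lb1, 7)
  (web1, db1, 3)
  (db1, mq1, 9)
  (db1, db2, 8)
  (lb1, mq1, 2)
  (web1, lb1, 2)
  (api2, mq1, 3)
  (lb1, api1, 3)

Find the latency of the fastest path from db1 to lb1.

Checking several routes:
db1-mq1-api1-lb1: 9 + 5 + 3 = 17
db1-db2-api2-mq1-lb1: 8 + 2 + 3 + 2 = 15
db1-web1-lb1: 3 + 2 = 5
db1-lb1: 6
db1-mq1-lb1: 9 + 2 = 11
db1-db2-api2-lb1: 8 + 2 + 7 = 17
The minimum is 5 ms.

5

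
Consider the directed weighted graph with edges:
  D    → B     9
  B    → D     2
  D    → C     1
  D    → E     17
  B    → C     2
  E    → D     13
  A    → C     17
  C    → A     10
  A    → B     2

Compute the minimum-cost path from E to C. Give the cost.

14

Candidate routes:
E -> D -> B -> C: 13 + 9 + 2 = 24
E -> D -> C: 13 + 1 = 14
The minimum is 14.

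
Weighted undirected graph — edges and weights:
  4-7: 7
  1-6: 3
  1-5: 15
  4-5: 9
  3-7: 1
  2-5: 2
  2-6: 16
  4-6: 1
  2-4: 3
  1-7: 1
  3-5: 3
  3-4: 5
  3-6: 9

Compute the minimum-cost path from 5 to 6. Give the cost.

Comparing a few candidate routes:
5-4-6: 9 + 1 = 10
5-3-7-1-6: 3 + 1 + 1 + 3 = 8
5-3-4-6: 3 + 5 + 1 = 9
5-3-7-4-6: 3 + 1 + 7 + 1 = 12
5-2-4-6: 2 + 3 + 1 = 6
The minimum is 6.

6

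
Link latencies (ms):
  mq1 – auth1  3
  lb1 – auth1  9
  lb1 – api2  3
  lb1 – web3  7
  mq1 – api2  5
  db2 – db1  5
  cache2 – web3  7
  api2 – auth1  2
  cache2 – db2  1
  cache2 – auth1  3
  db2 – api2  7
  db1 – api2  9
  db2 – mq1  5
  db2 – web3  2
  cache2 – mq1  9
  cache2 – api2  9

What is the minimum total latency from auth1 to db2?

Checking several routes:
auth1 → api2 → db2: 2 + 7 = 9
auth1 → cache2 → db2: 3 + 1 = 4
auth1 → mq1 → db2: 3 + 5 = 8
The minimum is 4 ms.

4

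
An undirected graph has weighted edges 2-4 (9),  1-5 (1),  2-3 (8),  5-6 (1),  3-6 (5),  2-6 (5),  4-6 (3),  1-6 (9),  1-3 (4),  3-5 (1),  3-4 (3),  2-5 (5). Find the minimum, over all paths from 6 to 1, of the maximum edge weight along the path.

1

Some routes from 6 to 1:
6-4-3-5-1: max(3, 3, 1, 1) = 3
6-5-1: max(1, 1) = 1
6-4-3-1: max(3, 3, 4) = 4
6-5-3-1: max(1, 1, 4) = 4
Best route has worst link 1.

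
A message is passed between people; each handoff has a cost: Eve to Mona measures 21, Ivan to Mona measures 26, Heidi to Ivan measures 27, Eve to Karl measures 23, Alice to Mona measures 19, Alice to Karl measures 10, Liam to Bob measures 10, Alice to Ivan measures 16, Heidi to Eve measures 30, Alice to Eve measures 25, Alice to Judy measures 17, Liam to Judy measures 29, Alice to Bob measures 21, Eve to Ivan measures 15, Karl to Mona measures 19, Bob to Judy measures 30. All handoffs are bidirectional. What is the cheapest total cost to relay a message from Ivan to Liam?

47

Checking several routes:
Ivan -> Alice -> Judy -> Liam: 16 + 17 + 29 = 62
Ivan -> Alice -> Bob -> Liam: 16 + 21 + 10 = 47
Ivan -> Eve -> Alice -> Bob -> Liam: 15 + 25 + 21 + 10 = 71
Ivan -> Alice -> Judy -> Bob -> Liam: 16 + 17 + 30 + 10 = 73
Ivan -> Mona -> Alice -> Bob -> Liam: 26 + 19 + 21 + 10 = 76
Best route has total 47.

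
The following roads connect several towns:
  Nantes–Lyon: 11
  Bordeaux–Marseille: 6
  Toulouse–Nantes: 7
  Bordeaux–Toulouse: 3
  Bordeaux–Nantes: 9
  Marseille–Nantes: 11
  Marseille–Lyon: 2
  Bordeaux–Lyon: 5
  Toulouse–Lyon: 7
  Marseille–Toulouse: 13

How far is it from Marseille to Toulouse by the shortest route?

9

A few of the Marseille→Toulouse routes:
Marseille - Toulouse: 13
Marseille - Bordeaux - Toulouse: 6 + 3 = 9
Marseille - Lyon - Bordeaux - Toulouse: 2 + 5 + 3 = 10
Marseille - Lyon - Toulouse: 2 + 7 = 9
The minimum is 9.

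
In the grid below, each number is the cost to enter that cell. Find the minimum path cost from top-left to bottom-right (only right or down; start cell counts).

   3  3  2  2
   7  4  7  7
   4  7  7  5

One optimal route is (0,0) (0,1) (0,2) (0,3) (1,3) (2,3).
Its cost is 3 + 3 + 2 + 2 + 7 + 5 = 22.

22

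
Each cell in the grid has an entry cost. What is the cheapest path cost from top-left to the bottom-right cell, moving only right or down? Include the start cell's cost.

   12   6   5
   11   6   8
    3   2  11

One optimal route is r0c0→r0c1→r1c1→r2c1→r2c2.
Its cost is 12 + 6 + 6 + 2 + 11 = 37.
(Top row then right column would cost 42.)

37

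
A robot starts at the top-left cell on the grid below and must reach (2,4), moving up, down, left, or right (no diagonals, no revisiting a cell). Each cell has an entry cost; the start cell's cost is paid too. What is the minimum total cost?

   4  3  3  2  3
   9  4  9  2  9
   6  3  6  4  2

20

Cheapest: [0,0] -> [0,1] -> [0,2] -> [0,3] -> [1,3] -> [2,3] -> [2,4]
  4 + 3 + 3 + 2 + 2 + 4 + 2 = 20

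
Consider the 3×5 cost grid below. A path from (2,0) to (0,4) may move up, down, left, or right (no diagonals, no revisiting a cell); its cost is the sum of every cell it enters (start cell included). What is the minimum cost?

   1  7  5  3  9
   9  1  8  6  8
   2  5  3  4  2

Best path: [2,0] [2,1] [1,1] [0,1] [0,2] [0,3] [0,4]
Cost: 2 + 5 + 1 + 7 + 5 + 3 + 9 = 32

32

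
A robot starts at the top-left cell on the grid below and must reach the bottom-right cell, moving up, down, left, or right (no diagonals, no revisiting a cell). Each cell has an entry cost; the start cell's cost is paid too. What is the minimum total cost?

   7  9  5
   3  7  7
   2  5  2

Best path: r0c0 r1c0 r2c0 r2c1 r2c2
Cost: 7 + 3 + 2 + 5 + 2 = 19

19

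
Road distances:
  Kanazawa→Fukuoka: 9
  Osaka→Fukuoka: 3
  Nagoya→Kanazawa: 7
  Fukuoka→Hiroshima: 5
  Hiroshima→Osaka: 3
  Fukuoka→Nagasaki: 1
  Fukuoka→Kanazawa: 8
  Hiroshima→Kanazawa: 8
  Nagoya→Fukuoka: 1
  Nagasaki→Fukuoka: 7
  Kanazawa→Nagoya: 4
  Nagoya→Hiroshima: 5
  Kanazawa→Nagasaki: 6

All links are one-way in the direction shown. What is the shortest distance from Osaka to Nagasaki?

4

Routes from Osaka to Nagasaki:
Osaka-Fukuoka-Nagasaki: 3 + 1 = 4
Osaka-Fukuoka-Kanazawa-Nagasaki: 3 + 8 + 6 = 17
Osaka-Fukuoka-Hiroshima-Kanazawa-Nagasaki: 3 + 5 + 8 + 6 = 22
Best route has total 4.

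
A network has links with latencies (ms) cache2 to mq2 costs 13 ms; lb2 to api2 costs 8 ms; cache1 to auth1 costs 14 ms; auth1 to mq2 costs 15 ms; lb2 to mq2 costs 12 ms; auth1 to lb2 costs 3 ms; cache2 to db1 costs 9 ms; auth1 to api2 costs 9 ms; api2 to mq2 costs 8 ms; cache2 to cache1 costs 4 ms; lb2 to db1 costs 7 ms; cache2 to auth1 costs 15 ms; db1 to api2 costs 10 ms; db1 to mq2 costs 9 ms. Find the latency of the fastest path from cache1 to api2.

23

Comparing a few candidate routes:
cache1 - auth1 - lb2 - api2: 14 + 3 + 8 = 25
cache1 - auth1 - api2: 14 + 9 = 23
cache1 - cache2 - db1 - api2: 4 + 9 + 10 = 23
Shortest: 23 ms.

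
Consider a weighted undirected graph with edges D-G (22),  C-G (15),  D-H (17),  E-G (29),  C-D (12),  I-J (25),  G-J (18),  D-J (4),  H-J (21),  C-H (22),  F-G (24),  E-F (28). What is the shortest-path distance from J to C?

Some routes from J to C:
J -> D -> C: 4 + 12 = 16
J -> G -> C: 18 + 15 = 33
J -> D -> H -> C: 4 + 17 + 22 = 43
J -> D -> G -> C: 4 + 22 + 15 = 41
The minimum is 16.

16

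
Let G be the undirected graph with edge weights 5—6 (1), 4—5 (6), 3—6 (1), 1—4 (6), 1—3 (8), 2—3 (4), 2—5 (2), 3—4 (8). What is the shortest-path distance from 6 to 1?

Comparing a few candidate routes:
6-5-4-1: 1 + 6 + 6 = 13
6-5-2-3-1: 1 + 2 + 4 + 8 = 15
6-3-1: 1 + 8 = 9
The minimum is 9.

9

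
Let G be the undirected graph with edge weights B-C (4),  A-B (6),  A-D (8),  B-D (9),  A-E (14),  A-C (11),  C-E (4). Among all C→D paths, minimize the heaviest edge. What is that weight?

Comparing a few candidate routes:
C→A→B→D: max(11, 6, 9) = 11
C→A→D: max(11, 8) = 11
C→E→A→B→D: max(4, 14, 6, 9) = 14
C→B→D: max(4, 9) = 9
C→B→A→D: max(4, 6, 8) = 8
The minimum achievable maximum is 8.

8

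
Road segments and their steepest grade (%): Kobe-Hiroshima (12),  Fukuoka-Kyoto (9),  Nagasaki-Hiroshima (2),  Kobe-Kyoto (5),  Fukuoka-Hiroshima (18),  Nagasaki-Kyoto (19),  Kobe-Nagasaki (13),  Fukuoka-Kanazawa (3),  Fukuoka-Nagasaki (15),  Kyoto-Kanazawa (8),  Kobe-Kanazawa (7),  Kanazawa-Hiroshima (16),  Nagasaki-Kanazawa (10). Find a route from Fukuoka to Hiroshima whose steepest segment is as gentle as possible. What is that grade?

Some routes from Fukuoka to Hiroshima:
Fukuoka→Kyoto→Kanazawa→Nagasaki→Hiroshima: max(9, 8, 10, 2) = 10
Fukuoka→Kanazawa→Nagasaki→Hiroshima: max(3, 10, 2) = 10
Fukuoka→Kyoto→Kobe→Kanazawa→Nagasaki→Hiroshima: max(9, 5, 7, 10, 2) = 10
Fukuoka→Kanazawa→Kyoto→Kobe→Hiroshima: max(3, 8, 5, 12) = 12
Fukuoka→Kanazawa→Kobe→Hiroshima: max(3, 7, 12) = 12
The minimum achievable maximum is 10%.

10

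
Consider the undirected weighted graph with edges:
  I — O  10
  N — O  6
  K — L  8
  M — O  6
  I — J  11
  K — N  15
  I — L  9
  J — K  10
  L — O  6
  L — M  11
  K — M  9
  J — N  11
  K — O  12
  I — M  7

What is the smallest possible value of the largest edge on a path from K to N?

8

Checking several routes:
K-M-O-N: max(9, 6, 6) = 9
K-M-I-L-O-N: max(9, 7, 9, 6, 6) = 9
K-L-O-N: max(8, 6, 6) = 8
The minimum achievable maximum is 8.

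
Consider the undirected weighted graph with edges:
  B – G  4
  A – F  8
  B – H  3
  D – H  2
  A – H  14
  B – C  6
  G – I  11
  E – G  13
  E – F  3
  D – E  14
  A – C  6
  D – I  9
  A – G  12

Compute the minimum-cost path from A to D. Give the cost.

A few of the A→D routes:
A→H→D: 14 + 2 = 16
A→G→B→H→D: 12 + 4 + 3 + 2 = 21
A→C→B→H→D: 6 + 6 + 3 + 2 = 17
A→F→E→D: 8 + 3 + 14 = 25
Best route has total 16.

16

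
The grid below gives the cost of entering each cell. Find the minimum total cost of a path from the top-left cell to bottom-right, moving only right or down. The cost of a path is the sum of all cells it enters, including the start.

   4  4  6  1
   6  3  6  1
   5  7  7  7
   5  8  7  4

27

Cheapest: r0c0 → r0c1 → r0c2 → r0c3 → r1c3 → r2c3 → r3c3
  4 + 4 + 6 + 1 + 1 + 7 + 4 = 27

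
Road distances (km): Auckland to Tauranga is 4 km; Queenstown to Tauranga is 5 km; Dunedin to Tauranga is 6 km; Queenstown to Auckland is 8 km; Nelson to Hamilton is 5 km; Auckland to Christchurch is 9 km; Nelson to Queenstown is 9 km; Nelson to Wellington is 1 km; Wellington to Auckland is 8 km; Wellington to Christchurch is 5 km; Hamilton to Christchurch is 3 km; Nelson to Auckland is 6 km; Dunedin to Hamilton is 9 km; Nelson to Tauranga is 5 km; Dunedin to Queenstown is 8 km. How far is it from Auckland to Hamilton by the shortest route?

11

A few of the Auckland→Hamilton routes:
Auckland-Tauranga-Nelson-Hamilton: 4 + 5 + 5 = 14
Auckland-Wellington-Nelson-Hamilton: 8 + 1 + 5 = 14
Auckland-Christchurch-Hamilton: 9 + 3 = 12
Auckland-Nelson-Hamilton: 6 + 5 = 11
Shortest: 11 km.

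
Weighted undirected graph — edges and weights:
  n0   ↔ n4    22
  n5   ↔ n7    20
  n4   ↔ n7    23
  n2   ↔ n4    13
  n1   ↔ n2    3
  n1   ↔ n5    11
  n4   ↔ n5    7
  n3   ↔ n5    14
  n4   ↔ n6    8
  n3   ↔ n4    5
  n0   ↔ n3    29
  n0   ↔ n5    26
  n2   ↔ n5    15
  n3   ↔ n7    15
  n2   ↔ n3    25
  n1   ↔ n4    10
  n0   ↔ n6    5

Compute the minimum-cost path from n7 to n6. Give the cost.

28

Checking several routes:
n7 → n4 → n6: 23 + 8 = 31
n7 → n3 → n4 → n0 → n6: 15 + 5 + 22 + 5 = 47
n7 → n5 → n4 → n6: 20 + 7 + 8 = 35
n7 → n3 → n4 → n6: 15 + 5 + 8 = 28
n7 → n3 → n5 → n4 → n6: 15 + 14 + 7 + 8 = 44
n7 → n5 → n3 → n4 → n6: 20 + 14 + 5 + 8 = 47
Shortest: 28.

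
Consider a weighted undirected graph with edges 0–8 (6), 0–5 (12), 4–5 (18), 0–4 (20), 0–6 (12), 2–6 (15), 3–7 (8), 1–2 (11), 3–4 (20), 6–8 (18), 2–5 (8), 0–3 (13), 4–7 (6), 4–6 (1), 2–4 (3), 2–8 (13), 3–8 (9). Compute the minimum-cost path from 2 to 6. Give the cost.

4

Some routes from 2 to 6:
2→5→4→6: 8 + 18 + 1 = 27
2→4→6: 3 + 1 = 4
2→8→6: 13 + 18 = 31
2→6: 15
Shortest: 4.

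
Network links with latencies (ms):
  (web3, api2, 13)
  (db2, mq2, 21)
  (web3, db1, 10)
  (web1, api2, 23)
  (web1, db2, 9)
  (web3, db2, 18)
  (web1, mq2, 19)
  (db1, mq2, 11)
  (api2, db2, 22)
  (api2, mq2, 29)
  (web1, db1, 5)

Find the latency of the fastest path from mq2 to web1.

16

Checking several routes:
mq2 → web1: 19
mq2 → db2 → web1: 21 + 9 = 30
mq2 → api2 → web1: 29 + 23 = 52
mq2 → db1 → web1: 11 + 5 = 16
mq2 → db1 → web3 → db2 → web1: 11 + 10 + 18 + 9 = 48
Shortest: 16 ms.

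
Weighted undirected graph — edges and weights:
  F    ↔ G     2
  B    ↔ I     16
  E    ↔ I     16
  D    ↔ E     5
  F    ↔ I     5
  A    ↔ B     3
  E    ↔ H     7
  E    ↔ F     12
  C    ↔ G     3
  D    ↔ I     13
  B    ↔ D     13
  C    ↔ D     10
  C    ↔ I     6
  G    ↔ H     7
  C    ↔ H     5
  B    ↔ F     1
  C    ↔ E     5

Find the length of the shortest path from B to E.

Checking several routes:
B → F → I → C → E: 1 + 5 + 6 + 5 = 17
B → F → G → C → E: 1 + 2 + 3 + 5 = 11
B → D → E: 13 + 5 = 18
B → F → E: 1 + 12 = 13
B → F → G → H → E: 1 + 2 + 7 + 7 = 17
Shortest: 11.

11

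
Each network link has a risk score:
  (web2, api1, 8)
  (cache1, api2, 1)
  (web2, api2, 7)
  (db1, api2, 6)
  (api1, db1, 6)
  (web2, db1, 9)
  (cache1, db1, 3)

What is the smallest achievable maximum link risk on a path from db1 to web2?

Routes from db1 to web2:
db1 → api1 → web2: max(6, 8) = 8
db1 → api2 → web2: max(6, 7) = 7
db1 → web2: max(9) = 9
db1 → cache1 → api2 → web2: max(3, 1, 7) = 7
Best route has worst link 7.

7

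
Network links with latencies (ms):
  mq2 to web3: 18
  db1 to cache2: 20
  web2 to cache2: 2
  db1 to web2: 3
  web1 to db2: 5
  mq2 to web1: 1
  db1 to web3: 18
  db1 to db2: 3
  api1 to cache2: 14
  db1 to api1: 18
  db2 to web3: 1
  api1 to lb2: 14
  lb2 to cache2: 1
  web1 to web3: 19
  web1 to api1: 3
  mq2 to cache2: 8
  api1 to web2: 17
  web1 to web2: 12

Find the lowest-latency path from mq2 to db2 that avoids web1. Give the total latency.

A few of the mq2→db2 routes:
mq2→cache2→db1→db2: 8 + 20 + 3 = 31
mq2→cache2→web2→db1→db2: 8 + 2 + 3 + 3 = 16
mq2→web3→db2: 18 + 1 = 19
Shortest: 16 ms.

16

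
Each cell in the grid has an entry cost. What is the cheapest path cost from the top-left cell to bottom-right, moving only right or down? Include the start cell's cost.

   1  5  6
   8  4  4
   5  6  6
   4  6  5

One optimal route is (0,0) -> (0,1) -> (1,1) -> (1,2) -> (2,2) -> (3,2).
Its cost is 1 + 5 + 4 + 4 + 6 + 5 = 25.

25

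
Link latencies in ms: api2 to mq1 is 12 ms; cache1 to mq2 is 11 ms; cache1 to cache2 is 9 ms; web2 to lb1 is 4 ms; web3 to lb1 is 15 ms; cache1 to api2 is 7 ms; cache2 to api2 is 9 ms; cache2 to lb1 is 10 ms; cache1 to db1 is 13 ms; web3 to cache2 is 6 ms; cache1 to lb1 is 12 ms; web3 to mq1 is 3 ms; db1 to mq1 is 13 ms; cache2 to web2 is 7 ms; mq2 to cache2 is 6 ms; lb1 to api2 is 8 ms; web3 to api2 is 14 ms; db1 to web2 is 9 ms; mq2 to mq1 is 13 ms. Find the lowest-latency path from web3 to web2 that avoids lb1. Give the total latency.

13

Comparing a few candidate routes:
web3-cache2-web2: 6 + 7 = 13
web3-mq1-mq2-cache2-web2: 3 + 13 + 6 + 7 = 29
web3-mq1-db1-web2: 3 + 13 + 9 = 25
web3-api2-cache2-web2: 14 + 9 + 7 = 30
The minimum is 13 ms.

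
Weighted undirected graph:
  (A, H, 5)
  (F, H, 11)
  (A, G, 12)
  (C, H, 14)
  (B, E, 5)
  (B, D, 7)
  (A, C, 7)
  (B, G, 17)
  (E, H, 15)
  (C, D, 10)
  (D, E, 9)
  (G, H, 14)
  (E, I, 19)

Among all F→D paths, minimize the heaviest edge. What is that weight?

Checking several routes:
F→H→E→B→D: max(11, 15, 5, 7) = 15
F→H→C→D: max(11, 14, 10) = 14
F→H→G→A→C→D: max(11, 14, 12, 7, 10) = 14
F→H→A→C→D: max(11, 5, 7, 10) = 11
Smallest bottleneck: 11.

11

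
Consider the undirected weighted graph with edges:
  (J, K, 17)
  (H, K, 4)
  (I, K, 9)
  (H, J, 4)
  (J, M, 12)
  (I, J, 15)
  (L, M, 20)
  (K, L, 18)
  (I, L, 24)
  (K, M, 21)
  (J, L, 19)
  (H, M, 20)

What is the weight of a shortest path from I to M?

27

Some routes from I to M:
I → K → H → J → M: 9 + 4 + 4 + 12 = 29
I → K → J → M: 9 + 17 + 12 = 38
I → J → M: 15 + 12 = 27
I → K → M: 9 + 21 = 30
I → K → H → M: 9 + 4 + 20 = 33
The minimum is 27.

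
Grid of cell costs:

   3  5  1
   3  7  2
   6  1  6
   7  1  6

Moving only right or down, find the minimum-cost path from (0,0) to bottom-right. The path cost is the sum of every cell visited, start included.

20

Take r0c0 r1c0 r2c0 r2c1 r3c1 r3c2 for a total of 3 + 3 + 6 + 1 + 1 + 6 = 20.
(Top row then right column would cost 23.)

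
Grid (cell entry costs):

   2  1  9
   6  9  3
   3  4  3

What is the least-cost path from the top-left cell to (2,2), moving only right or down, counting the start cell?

18

Take r0c0 → r0c1 → r0c2 → r1c2 → r2c2 for a total of 2 + 1 + 9 + 3 + 3 = 18.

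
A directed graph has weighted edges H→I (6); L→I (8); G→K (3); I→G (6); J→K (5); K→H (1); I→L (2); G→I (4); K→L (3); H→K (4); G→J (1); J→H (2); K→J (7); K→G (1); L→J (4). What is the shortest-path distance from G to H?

Comparing a few candidate routes:
G - J - H: 1 + 2 = 3
G - J - K - H: 1 + 5 + 1 = 7
G - I - L - J - H: 4 + 2 + 4 + 2 = 12
G - K - H: 3 + 1 = 4
Best route has total 3.

3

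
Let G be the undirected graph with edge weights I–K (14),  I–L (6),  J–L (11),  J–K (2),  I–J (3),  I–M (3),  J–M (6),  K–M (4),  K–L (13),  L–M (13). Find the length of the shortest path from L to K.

Checking several routes:
L-I-J-K: 6 + 3 + 2 = 11
L-I-M-K: 6 + 3 + 4 = 13
L-J-K: 11 + 2 = 13
Best route has total 11.

11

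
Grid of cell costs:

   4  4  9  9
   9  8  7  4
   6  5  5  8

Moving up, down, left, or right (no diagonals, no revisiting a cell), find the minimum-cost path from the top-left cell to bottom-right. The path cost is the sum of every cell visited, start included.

Cheapest: r0c0→r0c1→r1c1→r2c1→r2c2→r2c3
  4 + 4 + 8 + 5 + 5 + 8 = 34

34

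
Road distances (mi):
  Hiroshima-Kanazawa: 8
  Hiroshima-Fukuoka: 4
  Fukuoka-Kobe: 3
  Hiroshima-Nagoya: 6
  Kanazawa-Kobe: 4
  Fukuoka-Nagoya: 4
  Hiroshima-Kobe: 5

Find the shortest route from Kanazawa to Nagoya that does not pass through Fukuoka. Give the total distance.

14

Paths from Kanazawa to Nagoya avoiding Fukuoka:
Kanazawa→Kobe→Hiroshima→Nagoya: 4 + 5 + 6 = 15
Kanazawa→Hiroshima→Nagoya: 8 + 6 = 14
Shortest: 14 mi.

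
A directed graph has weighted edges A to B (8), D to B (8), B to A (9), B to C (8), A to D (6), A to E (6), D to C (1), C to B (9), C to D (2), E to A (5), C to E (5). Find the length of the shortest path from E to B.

13

Paths from E to B:
E - A - D - B: 5 + 6 + 8 = 19
E - A - B: 5 + 8 = 13
E - A - D - C - B: 5 + 6 + 1 + 9 = 21
Shortest: 13.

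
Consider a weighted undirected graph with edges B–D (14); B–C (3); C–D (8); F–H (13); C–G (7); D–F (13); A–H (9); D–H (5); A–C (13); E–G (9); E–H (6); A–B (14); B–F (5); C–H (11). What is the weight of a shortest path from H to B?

14

Some routes from H to B:
H - A - B: 9 + 14 = 23
H - D - B: 5 + 14 = 19
H - C - B: 11 + 3 = 14
H - F - B: 13 + 5 = 18
H - D - F - B: 5 + 13 + 5 = 23
H - D - C - B: 5 + 8 + 3 = 16
Shortest: 14.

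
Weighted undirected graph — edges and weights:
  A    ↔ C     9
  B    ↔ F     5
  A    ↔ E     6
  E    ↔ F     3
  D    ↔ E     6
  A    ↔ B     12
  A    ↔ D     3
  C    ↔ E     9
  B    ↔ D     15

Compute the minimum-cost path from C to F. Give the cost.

Some routes from C to F:
C - A - E - F: 9 + 6 + 3 = 18
C - A - D - E - F: 9 + 3 + 6 + 3 = 21
C - E - F: 9 + 3 = 12
C - A - B - F: 9 + 12 + 5 = 26
C - E - A - B - F: 9 + 6 + 12 + 5 = 32
C - A - D - B - F: 9 + 3 + 15 + 5 = 32
The minimum is 12.

12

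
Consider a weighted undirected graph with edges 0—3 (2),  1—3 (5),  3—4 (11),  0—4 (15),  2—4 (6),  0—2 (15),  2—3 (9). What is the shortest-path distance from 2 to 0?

A few of the 2→0 routes:
2 → 4 → 3 → 0: 6 + 11 + 2 = 19
2 → 4 → 0: 6 + 15 = 21
2 → 0: 15
2 → 3 → 0: 9 + 2 = 11
Shortest: 11.

11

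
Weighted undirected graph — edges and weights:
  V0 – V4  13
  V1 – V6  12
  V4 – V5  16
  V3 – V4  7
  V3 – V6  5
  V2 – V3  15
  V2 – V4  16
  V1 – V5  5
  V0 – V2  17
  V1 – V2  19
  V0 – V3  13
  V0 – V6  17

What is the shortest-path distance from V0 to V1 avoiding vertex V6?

Some routes from V0 to V1 avoiding V6:
V0 - V4 - V5 - V1: 13 + 16 + 5 = 34
V0 - V3 - V4 - V5 - V1: 13 + 7 + 16 + 5 = 41
V0 - V3 - V2 - V1: 13 + 15 + 19 = 47
V0 - V2 - V1: 17 + 19 = 36
Best route has total 34.

34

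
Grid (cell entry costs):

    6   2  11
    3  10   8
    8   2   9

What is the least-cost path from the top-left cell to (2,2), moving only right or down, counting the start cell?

Path r0c0 r1c0 r2c0 r2c1 r2c2: 6 + 3 + 8 + 2 + 9 = 28.

28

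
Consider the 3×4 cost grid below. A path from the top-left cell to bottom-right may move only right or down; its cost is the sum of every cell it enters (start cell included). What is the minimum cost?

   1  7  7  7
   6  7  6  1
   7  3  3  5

25

One optimal route is [0,0] -> [1,0] -> [1,1] -> [2,1] -> [2,2] -> [2,3].
Its cost is 1 + 6 + 7 + 3 + 3 + 5 = 25.
(Top row then right column would cost 28.)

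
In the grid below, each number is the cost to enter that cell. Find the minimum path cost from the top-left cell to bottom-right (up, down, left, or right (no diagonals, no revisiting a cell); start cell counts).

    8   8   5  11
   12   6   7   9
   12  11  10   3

One optimal route is [0,0]→[0,1]→[0,2]→[1,2]→[1,3]→[2,3].
Its cost is 8 + 8 + 5 + 7 + 9 + 3 = 40.

40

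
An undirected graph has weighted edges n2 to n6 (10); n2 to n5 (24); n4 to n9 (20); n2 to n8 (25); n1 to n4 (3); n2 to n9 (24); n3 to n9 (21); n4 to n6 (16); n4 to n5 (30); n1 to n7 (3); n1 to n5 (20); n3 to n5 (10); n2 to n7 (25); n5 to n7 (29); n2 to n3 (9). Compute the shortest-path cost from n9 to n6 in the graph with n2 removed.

36

Paths from n9 to n6 avoiding n2:
n9-n4-n6: 20 + 16 = 36
n9-n3-n5-n1-n4-n6: 21 + 10 + 20 + 3 + 16 = 70
n9-n3-n5-n4-n6: 21 + 10 + 30 + 16 = 77
n9-n3-n5-n7-n1-n4-n6: 21 + 10 + 29 + 3 + 3 + 16 = 82
The minimum is 36.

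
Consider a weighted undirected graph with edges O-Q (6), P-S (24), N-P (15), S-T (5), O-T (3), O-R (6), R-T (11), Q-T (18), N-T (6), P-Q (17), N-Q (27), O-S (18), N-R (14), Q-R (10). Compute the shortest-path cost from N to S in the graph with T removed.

Checking several routes:
N -> Q -> R -> O -> S: 27 + 10 + 6 + 18 = 61
N -> R -> Q -> O -> S: 14 + 10 + 6 + 18 = 48
N -> P -> S: 15 + 24 = 39
N -> R -> O -> S: 14 + 6 + 18 = 38
N -> Q -> O -> S: 27 + 6 + 18 = 51
N -> P -> Q -> O -> S: 15 + 17 + 6 + 18 = 56
Best route has total 38.

38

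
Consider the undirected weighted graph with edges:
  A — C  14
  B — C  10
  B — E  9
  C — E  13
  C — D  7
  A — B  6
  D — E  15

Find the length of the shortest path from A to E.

15

A few of the A→E routes:
A -> C -> B -> E: 14 + 10 + 9 = 33
A -> C -> E: 14 + 13 = 27
A -> B -> C -> E: 6 + 10 + 13 = 29
A -> B -> E: 6 + 9 = 15
Best route has total 15.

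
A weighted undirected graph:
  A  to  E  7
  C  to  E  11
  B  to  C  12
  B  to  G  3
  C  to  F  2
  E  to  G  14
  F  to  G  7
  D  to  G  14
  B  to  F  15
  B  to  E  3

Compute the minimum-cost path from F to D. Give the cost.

Some routes from F to D:
F → C → B → E → G → D: 2 + 12 + 3 + 14 + 14 = 45
F → G → D: 7 + 14 = 21
F → C → B → G → D: 2 + 12 + 3 + 14 = 31
F → C → E → G → D: 2 + 11 + 14 + 14 = 41
F → C → E → B → G → D: 2 + 11 + 3 + 3 + 14 = 33
F → B → G → D: 15 + 3 + 14 = 32
The minimum is 21.

21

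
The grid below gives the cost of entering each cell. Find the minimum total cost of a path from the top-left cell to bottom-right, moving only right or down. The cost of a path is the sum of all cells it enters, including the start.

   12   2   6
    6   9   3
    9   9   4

27

Cheapest: r0c0→r0c1→r0c2→r1c2→r2c2
  12 + 2 + 6 + 3 + 4 = 27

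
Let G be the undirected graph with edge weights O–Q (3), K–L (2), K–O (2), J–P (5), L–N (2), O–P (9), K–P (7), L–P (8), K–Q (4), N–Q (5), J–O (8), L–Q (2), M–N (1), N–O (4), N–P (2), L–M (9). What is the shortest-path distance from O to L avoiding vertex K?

Checking several routes:
O - Q - N - L: 3 + 5 + 2 = 10
O - Q - L: 3 + 2 = 5
O - P - N - L: 9 + 2 + 2 = 13
O - N - P - L: 4 + 2 + 8 = 14
O - N - L: 4 + 2 = 6
O - N - Q - L: 4 + 5 + 2 = 11
Best route has total 5.

5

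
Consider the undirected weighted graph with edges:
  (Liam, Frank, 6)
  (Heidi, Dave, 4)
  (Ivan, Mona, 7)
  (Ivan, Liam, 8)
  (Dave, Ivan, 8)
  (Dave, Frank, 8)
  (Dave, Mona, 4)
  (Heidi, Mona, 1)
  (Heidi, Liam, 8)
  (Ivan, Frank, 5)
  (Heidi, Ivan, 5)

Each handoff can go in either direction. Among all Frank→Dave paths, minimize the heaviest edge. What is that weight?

5

Checking several routes:
Frank → Ivan → Heidi → Mona → Dave: max(5, 5, 1, 4) = 5
Frank → Ivan → Heidi → Dave: max(5, 5, 4) = 5
Frank → Ivan → Mona → Dave: max(5, 7, 4) = 7
Frank → Ivan → Mona → Heidi → Dave: max(5, 7, 1, 4) = 7
Frank → Ivan → Liam → Heidi → Dave: max(5, 8, 8, 4) = 8
Smallest bottleneck: 5.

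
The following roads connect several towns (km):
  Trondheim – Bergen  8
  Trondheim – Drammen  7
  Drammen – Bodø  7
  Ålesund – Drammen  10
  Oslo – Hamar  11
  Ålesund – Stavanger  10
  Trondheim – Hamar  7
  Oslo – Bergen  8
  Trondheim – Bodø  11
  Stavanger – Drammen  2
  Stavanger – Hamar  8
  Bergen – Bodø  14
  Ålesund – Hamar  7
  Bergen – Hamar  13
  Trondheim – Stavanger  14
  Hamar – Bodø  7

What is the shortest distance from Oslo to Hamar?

Comparing a few candidate routes:
Oslo → Bergen → Hamar: 8 + 13 = 21
Oslo → Bergen → Bodø → Hamar: 8 + 14 + 7 = 29
Oslo → Hamar: 11
Oslo → Bergen → Trondheim → Hamar: 8 + 8 + 7 = 23
Best route has total 11 km.

11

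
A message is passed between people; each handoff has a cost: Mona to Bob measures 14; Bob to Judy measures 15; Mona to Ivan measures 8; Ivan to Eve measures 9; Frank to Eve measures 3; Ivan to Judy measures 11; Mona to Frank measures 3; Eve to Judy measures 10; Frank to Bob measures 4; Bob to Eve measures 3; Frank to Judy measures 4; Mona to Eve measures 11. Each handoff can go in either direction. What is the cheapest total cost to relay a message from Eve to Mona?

6

Comparing a few candidate routes:
Eve -> Mona: 11
Eve -> Bob -> Mona: 3 + 14 = 17
Eve -> Frank -> Mona: 3 + 3 = 6
Eve -> Bob -> Frank -> Mona: 3 + 4 + 3 = 10
The minimum is 6.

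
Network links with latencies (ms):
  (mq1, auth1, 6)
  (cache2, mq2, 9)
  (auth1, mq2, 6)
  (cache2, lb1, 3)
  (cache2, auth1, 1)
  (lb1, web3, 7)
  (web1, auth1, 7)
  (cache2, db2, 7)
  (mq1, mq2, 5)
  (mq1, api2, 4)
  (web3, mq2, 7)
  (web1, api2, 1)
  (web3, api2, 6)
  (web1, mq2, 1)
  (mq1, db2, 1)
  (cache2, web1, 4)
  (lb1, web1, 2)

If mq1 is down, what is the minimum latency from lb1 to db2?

Checking several routes:
lb1 -> web1 -> mq2 -> cache2 -> db2: 2 + 1 + 9 + 7 = 19
lb1 -> web1 -> auth1 -> cache2 -> db2: 2 + 7 + 1 + 7 = 17
lb1 -> cache2 -> db2: 3 + 7 = 10
lb1 -> web3 -> api2 -> web1 -> cache2 -> db2: 7 + 6 + 1 + 4 + 7 = 25
lb1 -> web1 -> mq2 -> auth1 -> cache2 -> db2: 2 + 1 + 6 + 1 + 7 = 17
lb1 -> web1 -> cache2 -> db2: 2 + 4 + 7 = 13
Shortest: 10 ms.

10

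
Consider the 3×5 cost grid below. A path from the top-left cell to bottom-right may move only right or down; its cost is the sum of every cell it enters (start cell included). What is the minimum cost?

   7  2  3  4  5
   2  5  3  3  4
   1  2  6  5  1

23

Best path: r0c0 → r0c1 → r0c2 → r1c2 → r1c3 → r1c4 → r2c4
Cost: 7 + 2 + 3 + 3 + 3 + 4 + 1 = 23
For comparison, the top-then-right route costs 26.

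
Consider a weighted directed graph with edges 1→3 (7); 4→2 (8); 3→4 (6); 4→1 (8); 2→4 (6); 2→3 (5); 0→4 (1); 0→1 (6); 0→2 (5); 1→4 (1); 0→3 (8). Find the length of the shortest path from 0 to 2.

5

Paths from 0 to 2:
0 -> 3 -> 4 -> 2: 8 + 6 + 8 = 22
0 -> 1 -> 4 -> 2: 6 + 1 + 8 = 15
0 -> 4 -> 2: 1 + 8 = 9
0 -> 2: 5
0 -> 1 -> 3 -> 4 -> 2: 6 + 7 + 6 + 8 = 27
The minimum is 5.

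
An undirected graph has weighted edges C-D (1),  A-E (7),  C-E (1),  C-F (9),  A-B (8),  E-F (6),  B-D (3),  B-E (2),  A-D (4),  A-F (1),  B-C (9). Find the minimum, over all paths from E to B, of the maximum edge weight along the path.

2

A few of the E→B routes:
E - F - A - B: max(6, 1, 8) = 8
E - B: max(2) = 2
E - F - A - D - B: max(6, 1, 4, 3) = 6
E - A - D - B: max(7, 4, 3) = 7
E - A - B: max(7, 8) = 8
E - C - D - B: max(1, 1, 3) = 3
Smallest bottleneck: 2.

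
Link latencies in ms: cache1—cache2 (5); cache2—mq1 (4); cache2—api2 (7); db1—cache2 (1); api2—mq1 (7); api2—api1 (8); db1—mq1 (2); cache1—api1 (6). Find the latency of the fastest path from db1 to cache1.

6

A few of the db1→cache1 routes:
db1-mq1-api2-cache2-cache1: 2 + 7 + 7 + 5 = 21
db1-cache2-cache1: 1 + 5 = 6
db1-mq1-api2-api1-cache1: 2 + 7 + 8 + 6 = 23
db1-cache2-api2-api1-cache1: 1 + 7 + 8 + 6 = 22
db1-mq1-cache2-cache1: 2 + 4 + 5 = 11
db1-cache2-mq1-api2-api1-cache1: 1 + 4 + 7 + 8 + 6 = 26
The minimum is 6 ms.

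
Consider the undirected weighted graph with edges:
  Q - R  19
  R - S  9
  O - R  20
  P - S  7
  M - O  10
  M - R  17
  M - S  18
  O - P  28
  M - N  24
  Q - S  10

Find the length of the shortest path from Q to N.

Checking several routes:
Q - S - R - O - M - N: 10 + 9 + 20 + 10 + 24 = 73
Q - S - M - N: 10 + 18 + 24 = 52
Q - R - M - N: 19 + 17 + 24 = 60
Q - R - O - M - N: 19 + 20 + 10 + 24 = 73
Q - S - R - M - N: 10 + 9 + 17 + 24 = 60
Q - R - S - M - N: 19 + 9 + 18 + 24 = 70
Shortest: 52.

52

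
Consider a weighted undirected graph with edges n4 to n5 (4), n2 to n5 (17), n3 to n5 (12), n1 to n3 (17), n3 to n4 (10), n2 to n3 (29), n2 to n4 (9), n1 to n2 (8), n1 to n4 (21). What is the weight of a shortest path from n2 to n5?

A few of the n2→n5 routes:
n2 - n4 - n5: 9 + 4 = 13
n2 - n5: 17
n2 - n4 - n3 - n5: 9 + 10 + 12 = 31
Shortest: 13.

13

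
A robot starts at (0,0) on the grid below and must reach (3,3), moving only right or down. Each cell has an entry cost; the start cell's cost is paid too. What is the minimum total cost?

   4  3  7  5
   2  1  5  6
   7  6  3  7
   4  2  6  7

28

Path (0,0) → (1,0) → (1,1) → (1,2) → (2,2) → (3,2) → (3,3): 4 + 2 + 1 + 5 + 3 + 6 + 7 = 28.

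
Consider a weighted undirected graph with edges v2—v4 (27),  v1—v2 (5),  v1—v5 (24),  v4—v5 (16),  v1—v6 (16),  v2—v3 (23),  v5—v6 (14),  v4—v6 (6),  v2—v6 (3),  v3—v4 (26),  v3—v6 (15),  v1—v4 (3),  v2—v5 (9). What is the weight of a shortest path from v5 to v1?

14

Comparing a few candidate routes:
v5 - v6 - v2 - v1: 14 + 3 + 5 = 22
v5 - v2 - v1: 9 + 5 = 14
v5 - v2 - v6 - v4 - v1: 9 + 3 + 6 + 3 = 21
v5 - v4 - v1: 16 + 3 = 19
v5 - v6 - v4 - v1: 14 + 6 + 3 = 23
Best route has total 14.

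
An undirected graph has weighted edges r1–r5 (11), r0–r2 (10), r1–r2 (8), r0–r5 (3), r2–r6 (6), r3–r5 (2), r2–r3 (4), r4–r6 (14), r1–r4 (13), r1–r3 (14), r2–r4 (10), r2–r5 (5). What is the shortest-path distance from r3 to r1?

A few of the r3→r1 routes:
r3 → r1: 14
r3 → r5 → r1: 2 + 11 = 13
r3 → r2 → r1: 4 + 8 = 12
Shortest: 12.

12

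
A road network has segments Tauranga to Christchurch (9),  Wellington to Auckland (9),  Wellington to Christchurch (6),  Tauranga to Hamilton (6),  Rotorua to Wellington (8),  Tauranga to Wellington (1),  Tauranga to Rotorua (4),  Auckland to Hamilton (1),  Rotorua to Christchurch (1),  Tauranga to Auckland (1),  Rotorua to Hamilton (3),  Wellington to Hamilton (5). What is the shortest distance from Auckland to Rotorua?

4

Comparing a few candidate routes:
Auckland -> Tauranga -> Wellington -> Christchurch -> Rotorua: 1 + 1 + 6 + 1 = 9
Auckland -> Tauranga -> Rotorua: 1 + 4 = 5
Auckland -> Hamilton -> Rotorua: 1 + 3 = 4
Auckland -> Tauranga -> Wellington -> Hamilton -> Rotorua: 1 + 1 + 5 + 3 = 10
Auckland -> Tauranga -> Hamilton -> Rotorua: 1 + 6 + 3 = 10
The minimum is 4.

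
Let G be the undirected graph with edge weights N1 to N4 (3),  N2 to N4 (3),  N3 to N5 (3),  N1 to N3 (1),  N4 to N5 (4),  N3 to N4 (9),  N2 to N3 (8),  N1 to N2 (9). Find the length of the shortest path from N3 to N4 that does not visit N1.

Routes from N3 to N4 avoiding N1:
N3 -> N2 -> N4: 8 + 3 = 11
N3 -> N5 -> N4: 3 + 4 = 7
N3 -> N4: 9
Best route has total 7.

7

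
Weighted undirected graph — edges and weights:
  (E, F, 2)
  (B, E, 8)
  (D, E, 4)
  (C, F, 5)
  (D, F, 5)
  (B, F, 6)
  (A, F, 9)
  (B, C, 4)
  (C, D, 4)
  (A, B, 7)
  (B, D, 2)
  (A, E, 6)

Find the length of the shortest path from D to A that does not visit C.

Some routes from D to A avoiding C:
D → E → A: 4 + 6 = 10
D → B → A: 2 + 7 = 9
D → F → E → A: 5 + 2 + 6 = 13
The minimum is 9.

9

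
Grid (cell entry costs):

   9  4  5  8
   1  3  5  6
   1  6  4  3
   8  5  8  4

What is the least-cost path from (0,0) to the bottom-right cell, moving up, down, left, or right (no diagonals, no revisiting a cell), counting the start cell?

Path [0,0] → [1,0] → [2,0] → [2,1] → [2,2] → [2,3] → [3,3]: 9 + 1 + 1 + 6 + 4 + 3 + 4 = 28.

28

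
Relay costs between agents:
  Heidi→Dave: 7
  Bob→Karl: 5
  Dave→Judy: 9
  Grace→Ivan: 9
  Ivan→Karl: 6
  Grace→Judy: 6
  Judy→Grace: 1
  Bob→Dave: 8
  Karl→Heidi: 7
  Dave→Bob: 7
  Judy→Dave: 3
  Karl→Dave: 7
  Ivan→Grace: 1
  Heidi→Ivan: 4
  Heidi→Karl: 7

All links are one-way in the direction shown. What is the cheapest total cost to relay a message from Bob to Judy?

Routes from Bob to Judy:
Bob → Karl → Heidi → Dave → Judy: 5 + 7 + 7 + 9 = 28
Bob → Dave → Judy: 8 + 9 = 17
Bob → Karl → Heidi → Ivan → Grace → Judy: 5 + 7 + 4 + 1 + 6 = 23
Bob → Karl → Dave → Judy: 5 + 7 + 9 = 21
Shortest: 17.

17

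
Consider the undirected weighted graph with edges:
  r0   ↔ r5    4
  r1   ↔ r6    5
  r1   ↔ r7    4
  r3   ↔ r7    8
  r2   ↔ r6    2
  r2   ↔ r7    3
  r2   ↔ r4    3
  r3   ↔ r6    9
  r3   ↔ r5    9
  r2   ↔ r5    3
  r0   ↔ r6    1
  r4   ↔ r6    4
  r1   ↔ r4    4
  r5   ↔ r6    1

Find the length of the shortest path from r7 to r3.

Checking several routes:
r7 - r2 - r6 - r5 - r3: 3 + 2 + 1 + 9 = 15
r7 - r2 - r6 - r3: 3 + 2 + 9 = 14
r7 - r3: 8
r7 - r2 - r5 - r3: 3 + 3 + 9 = 15
Best route has total 8.

8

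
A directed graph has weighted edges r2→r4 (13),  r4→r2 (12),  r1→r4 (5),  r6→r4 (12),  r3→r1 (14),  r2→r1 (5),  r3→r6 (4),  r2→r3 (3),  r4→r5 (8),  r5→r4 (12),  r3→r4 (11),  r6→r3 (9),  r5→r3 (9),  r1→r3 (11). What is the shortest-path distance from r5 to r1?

Routes from r5 to r1:
r5 -> r3 -> r4 -> r2 -> r1: 9 + 11 + 12 + 5 = 37
r5 -> r3 -> r1: 9 + 14 = 23
r5 -> r4 -> r2 -> r1: 12 + 12 + 5 = 29
r5 -> r3 -> r6 -> r4 -> r2 -> r1: 9 + 4 + 12 + 12 + 5 = 42
r5 -> r4 -> r2 -> r3 -> r1: 12 + 12 + 3 + 14 = 41
Best route has total 23.

23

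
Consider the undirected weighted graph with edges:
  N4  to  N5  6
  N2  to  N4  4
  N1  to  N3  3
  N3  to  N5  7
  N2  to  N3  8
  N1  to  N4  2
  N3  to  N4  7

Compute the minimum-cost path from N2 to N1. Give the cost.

6

Checking several routes:
N2 → N4 → N1: 4 + 2 = 6
N2 → N4 → N3 → N1: 4 + 7 + 3 = 14
N2 → N3 → N1: 8 + 3 = 11
The minimum is 6.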